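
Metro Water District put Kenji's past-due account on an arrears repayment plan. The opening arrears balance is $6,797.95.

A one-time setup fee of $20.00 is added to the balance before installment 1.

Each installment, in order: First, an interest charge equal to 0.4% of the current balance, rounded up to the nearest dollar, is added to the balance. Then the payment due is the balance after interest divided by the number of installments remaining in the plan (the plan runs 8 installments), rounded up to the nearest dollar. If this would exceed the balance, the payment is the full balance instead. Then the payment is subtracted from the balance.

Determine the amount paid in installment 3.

$863.00

Installment 1: $6,817.95 +$28.00 interest = $6,845.95; pay $856.00 → $5,989.95
Installment 2: $5,989.95 +$24.00 interest = $6,013.95; pay $860.00 → $5,153.95
Installment 3: $5,153.95 +$21.00 interest = $5,174.95; pay $863.00 → $4,311.95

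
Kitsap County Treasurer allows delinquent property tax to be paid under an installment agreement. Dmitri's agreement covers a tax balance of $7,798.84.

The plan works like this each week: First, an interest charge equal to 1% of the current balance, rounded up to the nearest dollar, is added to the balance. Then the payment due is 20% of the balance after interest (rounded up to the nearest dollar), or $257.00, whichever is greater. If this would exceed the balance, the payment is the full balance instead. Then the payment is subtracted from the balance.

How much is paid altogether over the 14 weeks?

$8,184.84

Week 1: opening $7,798.84; interest $78.00 → $7,876.84; payment $1,576.00; balance $6,300.84
Week 2: opening $6,300.84; interest $64.00 → $6,364.84; payment $1,273.00; balance $5,091.84
Week 3: opening $5,091.84; interest $51.00 → $5,142.84; payment $1,029.00; balance $4,113.84
Week 4: opening $4,113.84; interest $42.00 → $4,155.84; payment $832.00; balance $3,323.84
Week 5: opening $3,323.84; interest $34.00 → $3,357.84; payment $672.00; balance $2,685.84
Week 6: opening $2,685.84; interest $27.00 → $2,712.84; payment $543.00; balance $2,169.84
Week 7: opening $2,169.84; interest $22.00 → $2,191.84; payment $439.00; balance $1,752.84
Week 8: opening $1,752.84; interest $18.00 → $1,770.84; payment $355.00; balance $1,415.84
Week 9: opening $1,415.84; interest $15.00 → $1,430.84; payment $287.00; balance $1,143.84
Week 10: opening $1,143.84; interest $12.00 → $1,155.84; payment $257.00; balance $898.84
Week 11: opening $898.84; interest $9.00 → $907.84; payment $257.00; balance $650.84
Week 12: opening $650.84; interest $7.00 → $657.84; payment $257.00; balance $400.84
Week 13: opening $400.84; interest $5.00 → $405.84; payment $257.00; balance $148.84
Week 14: opening $148.84; interest $2.00 → $150.84; payment $150.84; balance $0.00
Total paid: $8,184.84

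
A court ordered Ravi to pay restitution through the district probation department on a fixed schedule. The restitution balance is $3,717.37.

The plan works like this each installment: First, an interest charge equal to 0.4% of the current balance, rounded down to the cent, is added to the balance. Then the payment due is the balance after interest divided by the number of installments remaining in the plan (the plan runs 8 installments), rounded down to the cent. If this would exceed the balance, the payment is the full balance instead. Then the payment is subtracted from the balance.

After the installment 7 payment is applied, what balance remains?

$477.84

Installment 1: opening $3,717.37; interest $14.86 → $3,732.23; payment $466.52; balance $3,265.71
Installment 2: opening $3,265.71; interest $13.06 → $3,278.77; payment $468.39; balance $2,810.38
Installment 3: opening $2,810.38; interest $11.24 → $2,821.62; payment $470.27; balance $2,351.35
Installment 4: opening $2,351.35; interest $9.40 → $2,360.75; payment $472.15; balance $1,888.60
Installment 5: opening $1,888.60; interest $7.55 → $1,896.15; payment $474.03; balance $1,422.12
Installment 6: opening $1,422.12; interest $5.68 → $1,427.80; payment $475.93; balance $951.87
Installment 7: opening $951.87; interest $3.80 → $955.67; payment $477.83; balance $477.84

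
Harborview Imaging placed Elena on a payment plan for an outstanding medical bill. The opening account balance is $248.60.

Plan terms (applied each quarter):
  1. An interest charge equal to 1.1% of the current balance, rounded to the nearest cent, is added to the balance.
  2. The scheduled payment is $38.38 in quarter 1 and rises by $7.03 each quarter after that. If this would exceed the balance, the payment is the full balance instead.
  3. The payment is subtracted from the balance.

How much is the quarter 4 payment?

$59.47

Quarter 1: opening $248.60; interest $2.73 → $251.33; payment $38.38; balance $212.95
Quarter 2: opening $212.95; interest $2.34 → $215.29; payment $45.41; balance $169.88
Quarter 3: opening $169.88; interest $1.87 → $171.75; payment $52.44; balance $119.31
Quarter 4: opening $119.31; interest $1.31 → $120.62; payment $59.47; balance $61.15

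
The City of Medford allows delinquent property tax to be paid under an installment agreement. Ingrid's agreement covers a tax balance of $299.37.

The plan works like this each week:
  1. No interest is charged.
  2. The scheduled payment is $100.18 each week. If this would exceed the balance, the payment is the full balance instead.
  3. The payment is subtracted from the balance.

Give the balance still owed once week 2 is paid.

# | Opening | Payment | End bal
1 | $299.37 | $100.18 | $199.19
2 | $199.19 | $100.18 | $99.01

$99.01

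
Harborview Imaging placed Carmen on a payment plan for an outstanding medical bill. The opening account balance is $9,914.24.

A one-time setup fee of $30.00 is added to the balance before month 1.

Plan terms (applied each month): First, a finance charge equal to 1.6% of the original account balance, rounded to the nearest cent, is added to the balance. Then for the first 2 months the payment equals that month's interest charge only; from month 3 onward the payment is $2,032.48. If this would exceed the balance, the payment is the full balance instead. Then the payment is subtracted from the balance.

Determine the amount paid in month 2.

Month 1: opening $9,944.24; interest $158.63 → $10,102.87; payment $158.63; balance $9,944.24
Month 2: opening $9,944.24; interest $158.63 → $10,102.87; payment $158.63; balance $9,944.24

$158.63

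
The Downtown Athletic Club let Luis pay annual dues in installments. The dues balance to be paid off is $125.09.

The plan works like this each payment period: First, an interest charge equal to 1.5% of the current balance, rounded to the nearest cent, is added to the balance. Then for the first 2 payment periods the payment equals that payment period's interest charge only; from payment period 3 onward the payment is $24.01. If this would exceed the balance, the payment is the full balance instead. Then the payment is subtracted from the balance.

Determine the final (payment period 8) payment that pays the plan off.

$11.23

Payment period 1: $125.09 +$1.88 interest = $126.97; pay $1.88 → $125.09
Payment period 2: $125.09 +$1.88 interest = $126.97; pay $1.88 → $125.09
Payment period 3: $125.09 +$1.88 interest = $126.97; pay $24.01 → $102.96
Payment period 4: $102.96 +$1.54 interest = $104.50; pay $24.01 → $80.49
Payment period 5: $80.49 +$1.21 interest = $81.70; pay $24.01 → $57.69
Payment period 6: $57.69 +$0.87 interest = $58.56; pay $24.01 → $34.55
Payment period 7: $34.55 +$0.52 interest = $35.07; pay $24.01 → $11.06
Payment period 8: $11.06 +$0.17 interest = $11.23; pay $11.23 → $0.00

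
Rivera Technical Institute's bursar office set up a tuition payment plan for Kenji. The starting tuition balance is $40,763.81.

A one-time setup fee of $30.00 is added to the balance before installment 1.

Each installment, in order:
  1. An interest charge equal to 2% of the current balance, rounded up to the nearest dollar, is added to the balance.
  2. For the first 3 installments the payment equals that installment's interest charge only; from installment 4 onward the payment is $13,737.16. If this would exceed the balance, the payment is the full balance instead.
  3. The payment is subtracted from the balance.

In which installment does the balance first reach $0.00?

Installment 1: opening $40,793.81; interest $816.00 → $41,609.81; payment $816.00; balance $40,793.81
Installment 2: opening $40,793.81; interest $816.00 → $41,609.81; payment $816.00; balance $40,793.81
Installment 3: opening $40,793.81; interest $816.00 → $41,609.81; payment $816.00; balance $40,793.81
Installment 4: opening $40,793.81; interest $816.00 → $41,609.81; payment $13,737.16; balance $27,872.65
Installment 5: opening $27,872.65; interest $558.00 → $28,430.65; payment $13,737.16; balance $14,693.49
Installment 6: opening $14,693.49; interest $294.00 → $14,987.49; payment $13,737.16; balance $1,250.33
Installment 7: opening $1,250.33; interest $26.00 → $1,276.33; payment $1,276.33; balance $0.00
Balance reaches $0.00 in installment 7.

7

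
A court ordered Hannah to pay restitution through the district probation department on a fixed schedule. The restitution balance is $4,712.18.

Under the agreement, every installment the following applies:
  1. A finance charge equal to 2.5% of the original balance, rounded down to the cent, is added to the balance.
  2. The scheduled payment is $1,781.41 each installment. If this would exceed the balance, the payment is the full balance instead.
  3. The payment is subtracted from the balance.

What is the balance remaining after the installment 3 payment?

$0.00

Installment 1: opening $4,712.18; interest $117.80 → $4,829.98; payment $1,781.41; balance $3,048.57
Installment 2: opening $3,048.57; interest $117.80 → $3,166.37; payment $1,781.41; balance $1,384.96
Installment 3: opening $1,384.96; interest $117.80 → $1,502.76; payment $1,502.76; balance $0.00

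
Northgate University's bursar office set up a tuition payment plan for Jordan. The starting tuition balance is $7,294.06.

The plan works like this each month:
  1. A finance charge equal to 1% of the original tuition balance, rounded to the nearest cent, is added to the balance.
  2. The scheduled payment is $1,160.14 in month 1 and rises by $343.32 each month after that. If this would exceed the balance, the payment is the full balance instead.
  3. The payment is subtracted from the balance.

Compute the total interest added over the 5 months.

Month 1: opening $7,294.06; interest $72.94 → $7,367.00; payment $1,160.14; balance $6,206.86
Month 2: opening $6,206.86; interest $72.94 → $6,279.80; payment $1,503.46; balance $4,776.34
Month 3: opening $4,776.34; interest $72.94 → $4,849.28; payment $1,846.78; balance $3,002.50
Month 4: opening $3,002.50; interest $72.94 → $3,075.44; payment $2,190.10; balance $885.34
Month 5: opening $885.34; interest $72.94 → $958.28; payment $958.28; balance $0.00
Total interest: $72.94 + $72.94 + $72.94 + $72.94 + $72.94 = $364.70

$364.70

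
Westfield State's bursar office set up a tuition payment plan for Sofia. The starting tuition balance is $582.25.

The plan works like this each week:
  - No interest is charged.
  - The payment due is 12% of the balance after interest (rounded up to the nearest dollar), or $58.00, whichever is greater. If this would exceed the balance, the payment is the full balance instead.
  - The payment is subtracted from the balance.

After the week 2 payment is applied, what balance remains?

$450.25

Week 1: $582.25 − $70.00 → $512.25
Week 2: $512.25 − $62.00 → $450.25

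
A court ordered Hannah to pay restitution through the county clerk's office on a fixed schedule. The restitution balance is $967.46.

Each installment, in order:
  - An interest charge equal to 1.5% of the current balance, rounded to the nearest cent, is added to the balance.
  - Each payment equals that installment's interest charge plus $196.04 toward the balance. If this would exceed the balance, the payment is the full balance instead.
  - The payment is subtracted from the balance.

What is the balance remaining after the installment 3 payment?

$379.34

# | Opening | Interest | Payment | End bal
1 | $967.46 | $14.51 | $210.55 | $771.42
2 | $771.42 | $11.57 | $207.61 | $575.38
3 | $575.38 | $8.63 | $204.67 | $379.34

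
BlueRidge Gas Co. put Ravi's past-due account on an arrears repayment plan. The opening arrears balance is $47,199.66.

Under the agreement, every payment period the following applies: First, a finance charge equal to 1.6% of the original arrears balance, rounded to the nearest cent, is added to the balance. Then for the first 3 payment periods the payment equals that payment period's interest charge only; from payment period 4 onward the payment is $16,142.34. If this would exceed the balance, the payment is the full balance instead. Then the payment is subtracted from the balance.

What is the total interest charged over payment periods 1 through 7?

$5,286.33

Payment period 1: opening $47,199.66; interest $755.19 → $47,954.85; payment $755.19; balance $47,199.66
Payment period 2: opening $47,199.66; interest $755.19 → $47,954.85; payment $755.19; balance $47,199.66
Payment period 3: opening $47,199.66; interest $755.19 → $47,954.85; payment $755.19; balance $47,199.66
Payment period 4: opening $47,199.66; interest $755.19 → $47,954.85; payment $16,142.34; balance $31,812.51
Payment period 5: opening $31,812.51; interest $755.19 → $32,567.70; payment $16,142.34; balance $16,425.36
Payment period 6: opening $16,425.36; interest $755.19 → $17,180.55; payment $16,142.34; balance $1,038.21
Payment period 7: opening $1,038.21; interest $755.19 → $1,793.40; payment $1,793.40; balance $0.00
Total interest: $755.19 + $755.19 + $755.19 + $755.19 + $755.19 + $755.19 + $755.19 = $5,286.33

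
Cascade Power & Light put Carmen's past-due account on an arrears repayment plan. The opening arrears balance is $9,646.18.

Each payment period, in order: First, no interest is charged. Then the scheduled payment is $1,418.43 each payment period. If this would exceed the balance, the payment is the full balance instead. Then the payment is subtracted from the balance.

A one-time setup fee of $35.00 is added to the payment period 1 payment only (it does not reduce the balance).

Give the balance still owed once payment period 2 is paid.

Payment period 1: $9,646.18 − $1,418.43 (+ $35.00 fee) → $8,227.75
Payment period 2: $8,227.75 − $1,418.43 → $6,809.32

$6,809.32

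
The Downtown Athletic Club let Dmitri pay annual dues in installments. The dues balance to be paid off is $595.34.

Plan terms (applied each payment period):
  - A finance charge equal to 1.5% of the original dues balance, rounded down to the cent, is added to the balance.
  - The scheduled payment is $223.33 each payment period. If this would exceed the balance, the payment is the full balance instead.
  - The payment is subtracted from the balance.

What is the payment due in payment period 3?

$175.47

# | Opening | Interest | Payment | End bal
1 | $595.34 | $8.93 | $223.33 | $380.94
2 | $380.94 | $8.93 | $223.33 | $166.54
3 | $166.54 | $8.93 | $175.47 | $0.00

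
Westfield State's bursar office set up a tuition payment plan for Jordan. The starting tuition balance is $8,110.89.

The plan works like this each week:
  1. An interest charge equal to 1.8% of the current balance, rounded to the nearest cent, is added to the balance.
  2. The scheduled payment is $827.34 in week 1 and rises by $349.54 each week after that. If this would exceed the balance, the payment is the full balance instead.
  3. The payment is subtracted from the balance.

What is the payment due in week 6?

$1,038.79

Week 1: opening $8,110.89; interest $146.00 → $8,256.89; payment $827.34; balance $7,429.55
Week 2: opening $7,429.55; interest $133.73 → $7,563.28; payment $1,176.88; balance $6,386.40
Week 3: opening $6,386.40; interest $114.96 → $6,501.36; payment $1,526.42; balance $4,974.94
Week 4: opening $4,974.94; interest $89.55 → $5,064.49; payment $1,875.96; balance $3,188.53
Week 5: opening $3,188.53; interest $57.39 → $3,245.92; payment $2,225.50; balance $1,020.42
Week 6: opening $1,020.42; interest $18.37 → $1,038.79; payment $1,038.79; balance $0.00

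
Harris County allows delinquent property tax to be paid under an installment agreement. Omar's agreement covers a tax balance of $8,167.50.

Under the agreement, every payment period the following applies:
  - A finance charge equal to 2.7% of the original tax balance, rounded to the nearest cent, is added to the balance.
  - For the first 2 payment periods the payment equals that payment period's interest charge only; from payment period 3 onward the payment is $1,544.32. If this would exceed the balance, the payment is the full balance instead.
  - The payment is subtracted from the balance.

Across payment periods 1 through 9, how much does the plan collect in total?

Payment period 1: $8,167.50 +$220.52 interest = $8,388.02; pay $220.52 → $8,167.50
Payment period 2: $8,167.50 +$220.52 interest = $8,388.02; pay $220.52 → $8,167.50
Payment period 3: $8,167.50 +$220.52 interest = $8,388.02; pay $1,544.32 → $6,843.70
Payment period 4: $6,843.70 +$220.52 interest = $7,064.22; pay $1,544.32 → $5,519.90
Payment period 5: $5,519.90 +$220.52 interest = $5,740.42; pay $1,544.32 → $4,196.10
Payment period 6: $4,196.10 +$220.52 interest = $4,416.62; pay $1,544.32 → $2,872.30
Payment period 7: $2,872.30 +$220.52 interest = $3,092.82; pay $1,544.32 → $1,548.50
Payment period 8: $1,548.50 +$220.52 interest = $1,769.02; pay $1,544.32 → $224.70
Payment period 9: $224.70 +$220.52 interest = $445.22; pay $445.22 → $0.00
Total paid: $10,152.18

$10,152.18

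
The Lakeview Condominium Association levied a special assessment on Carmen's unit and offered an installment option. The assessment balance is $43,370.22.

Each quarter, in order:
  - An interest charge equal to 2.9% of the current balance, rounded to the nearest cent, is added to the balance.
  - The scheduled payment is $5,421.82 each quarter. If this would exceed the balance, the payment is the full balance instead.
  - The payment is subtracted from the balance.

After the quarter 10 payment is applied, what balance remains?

$0.00

Quarter 1: $43,370.22 +$1,257.74 interest = $44,627.96; pay $5,421.82 → $39,206.14
Quarter 2: $39,206.14 +$1,136.98 interest = $40,343.12; pay $5,421.82 → $34,921.30
Quarter 3: $34,921.30 +$1,012.72 interest = $35,934.02; pay $5,421.82 → $30,512.20
Quarter 4: $30,512.20 +$884.85 interest = $31,397.05; pay $5,421.82 → $25,975.23
Quarter 5: $25,975.23 +$753.28 interest = $26,728.51; pay $5,421.82 → $21,306.69
Quarter 6: $21,306.69 +$617.89 interest = $21,924.58; pay $5,421.82 → $16,502.76
Quarter 7: $16,502.76 +$478.58 interest = $16,981.34; pay $5,421.82 → $11,559.52
Quarter 8: $11,559.52 +$335.23 interest = $11,894.75; pay $5,421.82 → $6,472.93
Quarter 9: $6,472.93 +$187.71 interest = $6,660.64; pay $5,421.82 → $1,238.82
Quarter 10: $1,238.82 +$35.93 interest = $1,274.75; pay $1,274.75 → $0.00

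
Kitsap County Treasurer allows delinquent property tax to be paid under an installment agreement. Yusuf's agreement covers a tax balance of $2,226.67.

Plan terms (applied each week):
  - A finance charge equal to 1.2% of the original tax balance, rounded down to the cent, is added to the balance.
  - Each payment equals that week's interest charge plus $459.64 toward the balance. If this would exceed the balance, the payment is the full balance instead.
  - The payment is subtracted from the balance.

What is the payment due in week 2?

$486.36

# | Opening | Interest | Payment | End bal
1 | $2,226.67 | $26.72 | $486.36 | $1,767.03
2 | $1,767.03 | $26.72 | $486.36 | $1,307.39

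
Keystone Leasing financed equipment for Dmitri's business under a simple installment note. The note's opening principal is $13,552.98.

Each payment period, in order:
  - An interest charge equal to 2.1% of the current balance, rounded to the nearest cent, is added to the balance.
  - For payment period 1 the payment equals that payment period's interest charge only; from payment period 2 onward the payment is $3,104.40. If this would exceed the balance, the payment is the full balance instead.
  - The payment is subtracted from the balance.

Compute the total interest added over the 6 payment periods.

Payment period 1: opening $13,552.98; interest $284.61 → $13,837.59; payment $284.61; balance $13,552.98
Payment period 2: opening $13,552.98; interest $284.61 → $13,837.59; payment $3,104.40; balance $10,733.19
Payment period 3: opening $10,733.19; interest $225.40 → $10,958.59; payment $3,104.40; balance $7,854.19
Payment period 4: opening $7,854.19; interest $164.94 → $8,019.13; payment $3,104.40; balance $4,914.73
Payment period 5: opening $4,914.73; interest $103.21 → $5,017.94; payment $3,104.40; balance $1,913.54
Payment period 6: opening $1,913.54; interest $40.18 → $1,953.72; payment $1,953.72; balance $0.00
Total interest: $284.61 + $284.61 + $225.40 + $164.94 + $103.21 + $40.18 = $1,102.95

$1,102.95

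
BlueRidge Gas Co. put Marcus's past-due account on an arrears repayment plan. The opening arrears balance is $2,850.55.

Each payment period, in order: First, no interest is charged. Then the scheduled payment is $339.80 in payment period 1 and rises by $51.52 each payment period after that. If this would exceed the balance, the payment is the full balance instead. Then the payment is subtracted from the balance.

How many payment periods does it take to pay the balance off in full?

7

Payment period 1: $2,850.55 − $339.80 → $2,510.75
Payment period 2: $2,510.75 − $391.32 → $2,119.43
Payment period 3: $2,119.43 − $442.84 → $1,676.59
Payment period 4: $1,676.59 − $494.36 → $1,182.23
Payment period 5: $1,182.23 − $545.88 → $636.35
Payment period 6: $636.35 − $597.40 → $38.95
Payment period 7: $38.95 − $38.95 → $0.00
Balance reaches $0.00 in payment period 7.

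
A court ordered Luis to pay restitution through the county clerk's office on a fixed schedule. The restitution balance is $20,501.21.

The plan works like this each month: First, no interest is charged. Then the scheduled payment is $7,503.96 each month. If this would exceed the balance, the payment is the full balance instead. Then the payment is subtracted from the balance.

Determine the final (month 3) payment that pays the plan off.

Month 1: opening $20,501.21; payment $7,503.96; balance $12,997.25
Month 2: opening $12,997.25; payment $7,503.96; balance $5,493.29
Month 3: opening $5,493.29; payment $5,493.29; balance $0.00

$5,493.29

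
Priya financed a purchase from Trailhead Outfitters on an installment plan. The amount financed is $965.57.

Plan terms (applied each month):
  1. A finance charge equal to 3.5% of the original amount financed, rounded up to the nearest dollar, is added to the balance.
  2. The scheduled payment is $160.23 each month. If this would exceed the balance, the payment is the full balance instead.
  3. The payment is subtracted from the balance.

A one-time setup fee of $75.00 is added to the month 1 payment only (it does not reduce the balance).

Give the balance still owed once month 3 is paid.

$586.88

Month 1: opening $965.57; interest $34.00 → $999.57; payment $160.23 (+ $75.00 fee); balance $839.34
Month 2: opening $839.34; interest $34.00 → $873.34; payment $160.23; balance $713.11
Month 3: opening $713.11; interest $34.00 → $747.11; payment $160.23; balance $586.88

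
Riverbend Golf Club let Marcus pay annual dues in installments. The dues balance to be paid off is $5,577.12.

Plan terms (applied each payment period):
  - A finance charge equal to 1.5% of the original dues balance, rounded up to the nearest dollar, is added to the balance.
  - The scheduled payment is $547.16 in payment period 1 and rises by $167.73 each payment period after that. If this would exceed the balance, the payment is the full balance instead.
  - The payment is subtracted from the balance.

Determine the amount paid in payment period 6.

Payment period 1: $5,577.12 +$84.00 interest = $5,661.12; pay $547.16 → $5,113.96
Payment period 2: $5,113.96 +$84.00 interest = $5,197.96; pay $714.89 → $4,483.07
Payment period 3: $4,483.07 +$84.00 interest = $4,567.07; pay $882.62 → $3,684.45
Payment period 4: $3,684.45 +$84.00 interest = $3,768.45; pay $1,050.35 → $2,718.10
Payment period 5: $2,718.10 +$84.00 interest = $2,802.10; pay $1,218.08 → $1,584.02
Payment period 6: $1,584.02 +$84.00 interest = $1,668.02; pay $1,385.81 → $282.21

$1,385.81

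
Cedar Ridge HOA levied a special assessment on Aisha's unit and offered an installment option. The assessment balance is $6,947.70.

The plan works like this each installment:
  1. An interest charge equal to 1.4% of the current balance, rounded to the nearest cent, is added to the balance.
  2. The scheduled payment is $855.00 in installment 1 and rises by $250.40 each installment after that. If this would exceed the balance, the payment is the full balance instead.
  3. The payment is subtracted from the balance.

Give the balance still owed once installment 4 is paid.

# | Opening | Interest | Payment | End bal
1 | $6,947.70 | $97.27 | $855.00 | $6,189.97
2 | $6,189.97 | $86.66 | $1,105.40 | $5,171.23
3 | $5,171.23 | $72.40 | $1,355.80 | $3,887.83
4 | $3,887.83 | $54.43 | $1,606.20 | $2,336.06

$2,336.06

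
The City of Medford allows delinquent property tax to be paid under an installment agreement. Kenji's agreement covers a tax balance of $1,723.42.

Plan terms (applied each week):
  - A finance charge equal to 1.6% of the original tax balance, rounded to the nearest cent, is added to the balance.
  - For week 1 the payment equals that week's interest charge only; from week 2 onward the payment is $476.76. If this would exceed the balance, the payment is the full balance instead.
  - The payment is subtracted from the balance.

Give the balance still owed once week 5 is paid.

# | Opening | Interest | Payment | End bal
1 | $1,723.42 | $27.57 | $27.57 | $1,723.42
2 | $1,723.42 | $27.57 | $476.76 | $1,274.23
3 | $1,274.23 | $27.57 | $476.76 | $825.04
4 | $825.04 | $27.57 | $476.76 | $375.85
5 | $375.85 | $27.57 | $403.42 | $0.00

$0.00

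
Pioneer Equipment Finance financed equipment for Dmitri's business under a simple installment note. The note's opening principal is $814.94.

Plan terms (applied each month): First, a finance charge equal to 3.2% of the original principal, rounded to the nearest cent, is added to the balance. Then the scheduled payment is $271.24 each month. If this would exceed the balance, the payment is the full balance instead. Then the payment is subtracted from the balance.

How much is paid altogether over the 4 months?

# | Opening | Interest | Payment | End bal
1 | $814.94 | $26.08 | $271.24 | $569.78
2 | $569.78 | $26.08 | $271.24 | $324.62
3 | $324.62 | $26.08 | $271.24 | $79.46
4 | $79.46 | $26.08 | $105.54 | $0.00
Total paid: $919.26

$919.26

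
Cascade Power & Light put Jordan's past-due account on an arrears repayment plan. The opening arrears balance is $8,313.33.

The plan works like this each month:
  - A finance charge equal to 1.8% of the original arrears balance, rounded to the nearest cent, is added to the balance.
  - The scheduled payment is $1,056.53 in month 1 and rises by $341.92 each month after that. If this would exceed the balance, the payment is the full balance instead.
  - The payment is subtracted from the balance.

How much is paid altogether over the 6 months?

$9,211.17

Month 1: opening $8,313.33; interest $149.64 → $8,462.97; payment $1,056.53; balance $7,406.44
Month 2: opening $7,406.44; interest $149.64 → $7,556.08; payment $1,398.45; balance $6,157.63
Month 3: opening $6,157.63; interest $149.64 → $6,307.27; payment $1,740.37; balance $4,566.90
Month 4: opening $4,566.90; interest $149.64 → $4,716.54; payment $2,082.29; balance $2,634.25
Month 5: opening $2,634.25; interest $149.64 → $2,783.89; payment $2,424.21; balance $359.68
Month 6: opening $359.68; interest $149.64 → $509.32; payment $509.32; balance $0.00
Total paid: $9,211.17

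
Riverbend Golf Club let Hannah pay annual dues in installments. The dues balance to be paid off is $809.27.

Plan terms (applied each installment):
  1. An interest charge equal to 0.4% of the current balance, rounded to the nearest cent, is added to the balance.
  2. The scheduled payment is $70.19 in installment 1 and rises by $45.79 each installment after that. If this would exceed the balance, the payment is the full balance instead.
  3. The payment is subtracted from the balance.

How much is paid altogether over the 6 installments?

Installment 1: opening $809.27; interest $3.24 → $812.51; payment $70.19; balance $742.32
Installment 2: opening $742.32; interest $2.97 → $745.29; payment $115.98; balance $629.31
Installment 3: opening $629.31; interest $2.52 → $631.83; payment $161.77; balance $470.06
Installment 4: opening $470.06; interest $1.88 → $471.94; payment $207.56; balance $264.38
Installment 5: opening $264.38; interest $1.06 → $265.44; payment $253.35; balance $12.09
Installment 6: opening $12.09; interest $0.05 → $12.14; payment $12.14; balance $0.00
Total paid: $820.99

$820.99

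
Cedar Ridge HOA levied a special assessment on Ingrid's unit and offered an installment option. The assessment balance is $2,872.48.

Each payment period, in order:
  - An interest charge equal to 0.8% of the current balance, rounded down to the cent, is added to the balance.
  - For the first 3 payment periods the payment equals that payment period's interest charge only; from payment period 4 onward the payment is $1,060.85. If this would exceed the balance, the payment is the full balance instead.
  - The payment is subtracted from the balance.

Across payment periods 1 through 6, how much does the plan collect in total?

Payment period 1: $2,872.48 +$22.97 interest = $2,895.45; pay $22.97 → $2,872.48
Payment period 2: $2,872.48 +$22.97 interest = $2,895.45; pay $22.97 → $2,872.48
Payment period 3: $2,872.48 +$22.97 interest = $2,895.45; pay $22.97 → $2,872.48
Payment period 4: $2,872.48 +$22.97 interest = $2,895.45; pay $1,060.85 → $1,834.60
Payment period 5: $1,834.60 +$14.67 interest = $1,849.27; pay $1,060.85 → $788.42
Payment period 6: $788.42 +$6.30 interest = $794.72; pay $794.72 → $0.00
Total paid: $2,985.33

$2,985.33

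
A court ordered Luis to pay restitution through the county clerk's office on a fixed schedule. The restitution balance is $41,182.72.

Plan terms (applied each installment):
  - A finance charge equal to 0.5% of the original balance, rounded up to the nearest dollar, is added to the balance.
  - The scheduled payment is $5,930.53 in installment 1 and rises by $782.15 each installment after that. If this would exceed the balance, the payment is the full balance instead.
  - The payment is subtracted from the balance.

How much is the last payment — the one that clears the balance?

$4,944.57

Installment 1: $41,182.72 +$206.00 interest = $41,388.72; pay $5,930.53 → $35,458.19
Installment 2: $35,458.19 +$206.00 interest = $35,664.19; pay $6,712.68 → $28,951.51
Installment 3: $28,951.51 +$206.00 interest = $29,157.51; pay $7,494.83 → $21,662.68
Installment 4: $21,662.68 +$206.00 interest = $21,868.68; pay $8,276.98 → $13,591.70
Installment 5: $13,591.70 +$206.00 interest = $13,797.70; pay $9,059.13 → $4,738.57
Installment 6: $4,738.57 +$206.00 interest = $4,944.57; pay $4,944.57 → $0.00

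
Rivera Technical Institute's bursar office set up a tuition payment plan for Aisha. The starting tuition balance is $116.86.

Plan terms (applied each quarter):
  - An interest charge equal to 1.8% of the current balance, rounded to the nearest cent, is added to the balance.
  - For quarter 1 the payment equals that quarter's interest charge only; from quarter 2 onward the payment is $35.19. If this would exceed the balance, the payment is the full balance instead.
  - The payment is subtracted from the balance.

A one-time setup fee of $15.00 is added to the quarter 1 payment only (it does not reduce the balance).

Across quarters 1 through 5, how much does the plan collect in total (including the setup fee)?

$138.75

# | Opening | Interest | Payment | Fee | End bal
1 | $116.86 | $2.10 | $2.10 | $15.00 | $116.86
2 | $116.86 | $2.10 | $35.19 | — | $83.77
3 | $83.77 | $1.51 | $35.19 | — | $50.09
4 | $50.09 | $0.90 | $35.19 | — | $15.80
5 | $15.80 | $0.28 | $16.08 | — | $0.00
Total paid: $138.75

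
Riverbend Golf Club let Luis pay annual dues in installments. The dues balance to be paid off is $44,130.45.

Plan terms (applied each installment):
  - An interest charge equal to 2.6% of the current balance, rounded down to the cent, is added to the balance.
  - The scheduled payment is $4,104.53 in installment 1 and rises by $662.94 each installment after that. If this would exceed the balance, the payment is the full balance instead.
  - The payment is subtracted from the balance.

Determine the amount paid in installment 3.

# | Opening | Interest | Payment | End bal
1 | $44,130.45 | $1,147.39 | $4,104.53 | $41,173.31
2 | $41,173.31 | $1,070.50 | $4,767.47 | $37,476.34
3 | $37,476.34 | $974.38 | $5,430.41 | $33,020.31

$5,430.41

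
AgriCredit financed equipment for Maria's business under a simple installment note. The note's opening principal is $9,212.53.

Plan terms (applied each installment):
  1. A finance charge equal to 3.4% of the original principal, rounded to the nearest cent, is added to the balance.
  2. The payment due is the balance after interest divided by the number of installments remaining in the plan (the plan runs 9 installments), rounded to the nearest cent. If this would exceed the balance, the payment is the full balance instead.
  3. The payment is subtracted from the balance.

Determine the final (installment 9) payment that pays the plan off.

Installment 1: opening $9,212.53; interest $313.23 → $9,525.76; payment $1,058.42; balance $8,467.34
Installment 2: opening $8,467.34; interest $313.23 → $8,780.57; payment $1,097.57; balance $7,683.00
Installment 3: opening $7,683.00; interest $313.23 → $7,996.23; payment $1,142.32; balance $6,853.91
Installment 4: opening $6,853.91; interest $313.23 → $7,167.14; payment $1,194.52; balance $5,972.62
Installment 5: opening $5,972.62; interest $313.23 → $6,285.85; payment $1,257.17; balance $5,028.68
Installment 6: opening $5,028.68; interest $313.23 → $5,341.91; payment $1,335.48; balance $4,006.43
Installment 7: opening $4,006.43; interest $313.23 → $4,319.66; payment $1,439.89; balance $2,879.77
Installment 8: opening $2,879.77; interest $313.23 → $3,193.00; payment $1,596.50; balance $1,596.50
Installment 9: opening $1,596.50; interest $313.23 → $1,909.73; payment $1,909.73; balance $0.00

$1,909.73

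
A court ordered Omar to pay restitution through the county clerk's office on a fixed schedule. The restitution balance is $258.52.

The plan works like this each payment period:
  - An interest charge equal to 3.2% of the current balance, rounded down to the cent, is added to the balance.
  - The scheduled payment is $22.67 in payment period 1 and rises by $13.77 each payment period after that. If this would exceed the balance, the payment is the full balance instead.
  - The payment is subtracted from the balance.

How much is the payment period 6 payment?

Payment period 1: opening $258.52; interest $8.27 → $266.79; payment $22.67; balance $244.12
Payment period 2: opening $244.12; interest $7.81 → $251.93; payment $36.44; balance $215.49
Payment period 3: opening $215.49; interest $6.89 → $222.38; payment $50.21; balance $172.17
Payment period 4: opening $172.17; interest $5.50 → $177.67; payment $63.98; balance $113.69
Payment period 5: opening $113.69; interest $3.63 → $117.32; payment $77.75; balance $39.57
Payment period 6: opening $39.57; interest $1.26 → $40.83; payment $40.83; balance $0.00

$40.83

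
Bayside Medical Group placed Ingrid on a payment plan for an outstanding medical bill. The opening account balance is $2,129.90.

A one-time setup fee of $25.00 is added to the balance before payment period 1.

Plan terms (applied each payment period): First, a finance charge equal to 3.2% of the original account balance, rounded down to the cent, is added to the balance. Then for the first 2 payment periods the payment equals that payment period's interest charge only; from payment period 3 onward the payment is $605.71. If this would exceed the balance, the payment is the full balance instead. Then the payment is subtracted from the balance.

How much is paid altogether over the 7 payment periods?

Payment period 1: $2,154.90 +$68.15 interest = $2,223.05; pay $68.15 → $2,154.90
Payment period 2: $2,154.90 +$68.15 interest = $2,223.05; pay $68.15 → $2,154.90
Payment period 3: $2,154.90 +$68.15 interest = $2,223.05; pay $605.71 → $1,617.34
Payment period 4: $1,617.34 +$68.15 interest = $1,685.49; pay $605.71 → $1,079.78
Payment period 5: $1,079.78 +$68.15 interest = $1,147.93; pay $605.71 → $542.22
Payment period 6: $542.22 +$68.15 interest = $610.37; pay $605.71 → $4.66
Payment period 7: $4.66 +$68.15 interest = $72.81; pay $72.81 → $0.00
Total paid: $2,631.95

$2,631.95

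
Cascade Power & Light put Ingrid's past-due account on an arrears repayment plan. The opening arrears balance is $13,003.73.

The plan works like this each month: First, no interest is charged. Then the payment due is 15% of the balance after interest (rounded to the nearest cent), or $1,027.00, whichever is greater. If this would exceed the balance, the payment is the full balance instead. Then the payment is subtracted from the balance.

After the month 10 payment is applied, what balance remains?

Month 1: $13,003.73 − $1,950.56 → $11,053.17
Month 2: $11,053.17 − $1,657.98 → $9,395.19
Month 3: $9,395.19 − $1,409.28 → $7,985.91
Month 4: $7,985.91 − $1,197.89 → $6,788.02
Month 5: $6,788.02 − $1,027.00 → $5,761.02
Month 6: $5,761.02 − $1,027.00 → $4,734.02
Month 7: $4,734.02 − $1,027.00 → $3,707.02
Month 8: $3,707.02 − $1,027.00 → $2,680.02
Month 9: $2,680.02 − $1,027.00 → $1,653.02
Month 10: $1,653.02 − $1,027.00 → $626.02

$626.02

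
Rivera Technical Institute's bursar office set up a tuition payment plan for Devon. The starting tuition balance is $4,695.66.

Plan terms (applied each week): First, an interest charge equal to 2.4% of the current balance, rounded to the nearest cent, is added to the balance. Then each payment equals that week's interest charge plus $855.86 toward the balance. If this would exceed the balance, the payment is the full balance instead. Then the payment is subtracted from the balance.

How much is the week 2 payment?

# | Opening | Interest | Payment | End bal
1 | $4,695.66 | $112.70 | $968.56 | $3,839.80
2 | $3,839.80 | $92.16 | $948.02 | $2,983.94

$948.02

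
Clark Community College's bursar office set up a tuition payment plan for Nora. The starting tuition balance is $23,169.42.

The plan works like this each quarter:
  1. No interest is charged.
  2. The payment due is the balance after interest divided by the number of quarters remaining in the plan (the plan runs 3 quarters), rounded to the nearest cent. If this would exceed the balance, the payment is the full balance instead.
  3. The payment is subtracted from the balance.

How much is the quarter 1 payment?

Quarter 1: opening $23,169.42; payment $7,723.14; balance $15,446.28

$7,723.14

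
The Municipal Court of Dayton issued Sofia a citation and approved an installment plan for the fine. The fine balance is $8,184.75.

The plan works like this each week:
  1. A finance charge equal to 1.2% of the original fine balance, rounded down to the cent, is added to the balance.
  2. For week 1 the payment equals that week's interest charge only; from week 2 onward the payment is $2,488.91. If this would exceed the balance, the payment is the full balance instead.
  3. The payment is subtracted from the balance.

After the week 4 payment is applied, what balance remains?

# | Opening | Interest | Payment | End bal
1 | $8,184.75 | $98.21 | $98.21 | $8,184.75
2 | $8,184.75 | $98.21 | $2,488.91 | $5,794.05
3 | $5,794.05 | $98.21 | $2,488.91 | $3,403.35
4 | $3,403.35 | $98.21 | $2,488.91 | $1,012.65

$1,012.65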